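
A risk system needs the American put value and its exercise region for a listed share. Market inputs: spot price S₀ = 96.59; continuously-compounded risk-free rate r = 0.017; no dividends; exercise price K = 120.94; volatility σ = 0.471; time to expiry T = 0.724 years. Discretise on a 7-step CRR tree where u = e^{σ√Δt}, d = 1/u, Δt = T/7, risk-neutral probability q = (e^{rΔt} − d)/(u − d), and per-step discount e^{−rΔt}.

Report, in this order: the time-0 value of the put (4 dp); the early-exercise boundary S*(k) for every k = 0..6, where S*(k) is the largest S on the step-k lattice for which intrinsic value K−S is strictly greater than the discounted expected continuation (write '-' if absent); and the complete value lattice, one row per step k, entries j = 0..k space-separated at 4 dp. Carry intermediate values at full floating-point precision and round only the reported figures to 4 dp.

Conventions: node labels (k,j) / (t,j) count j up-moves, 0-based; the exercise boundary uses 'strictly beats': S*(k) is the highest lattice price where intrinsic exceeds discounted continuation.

price = 31.4148
boundary = - - - 61.3166 71.3448 83.0132 96.5900
tree:
31.4148
40.2646 21.4725
49.8999 29.4627 12.4700
59.6234 39.0338 18.6930 5.4427
68.2421 49.5952 27.1745 9.1215 1.2811
75.6494 59.6234 37.9268 15.0536 2.4122 0.0000
82.0155 68.2421 49.5952 24.3500 4.5422 0.0000 0.0000
87.4867 75.6494 59.6234 37.9268 8.5528 0.0000 0.0000 0.0000

params: Δt=0.10343 u=1.16355 d=0.85944 q=0.46799 e^(-rΔt)=0.99824
t_7 payoffs: 87.4867 75.6494 59.6234 37.9268 8.5528 0.0000 0.0000 0.0000
t_6: node(6,0) S=38.9245 payoff=82.0155 vs cont=81.8030 → 82.0155 [stop]  node(6,1) S=52.6979 payoff=68.2421 vs cont=68.0297 → 68.2421 [stop]  node(6,2) S=71.3448 payoff=49.5952 vs cont=49.3827 → 49.5952 [stop]  node(6,3) S=96.5900 payoff=24.3500 vs cont=24.1375 → 24.3500 [stop]  node(6,4) S=130.7681 payoff=0.0000 vs cont=4.5422 → 4.5422 [wait]  node(6,5) S=177.0400 payoff=0.0000 vs cont=0.0000 → 0.0000 [wait]  node(6,6) S=239.6850 payoff=0.0000 vs cont=0.0000 → 0.0000 [wait]  ⇒ S*(6)=96.5900
t_5: node(5,0) S=45.2906 payoff=75.6494 vs cont=75.4369 → 75.6494 [stop]  node(5,1) S=61.3166 payoff=59.6234 vs cont=59.4110 → 59.6234 [stop]  node(5,2) S=83.0132 payoff=37.9268 vs cont=37.7143 → 37.9268 [stop]  node(5,3) S=112.3872 payoff=8.5528 vs cont=15.0536 → 15.0536 [wait]  node(5,4) S=152.1551 payoff=0.0000 vs cont=2.4122 → 2.4122 [wait]  node(5,5) S=205.9947 payoff=0.0000 vs cont=0.0000 → 0.0000 [wait]  ⇒ S*(5)=83.0132
t_4: node(4,0) S=52.6979 payoff=68.2421 vs cont=68.0297 → 68.2421 [stop]  node(4,1) S=71.3448 payoff=49.5952 vs cont=49.3827 → 49.5952 [stop]  node(4,2) S=96.5900 payoff=24.3500 vs cont=27.1745 → 27.1745 [wait]  node(4,3) S=130.7681 payoff=0.0000 vs cont=9.1215 → 9.1215 [wait]  node(4,4) S=177.0400 payoff=0.0000 vs cont=1.2811 → 1.2811 [wait]  ⇒ S*(4)=71.3448
t_3: node(3,0) S=61.3166 payoff=59.6234 vs cont=59.4110 → 59.6234 [stop]  node(3,1) S=83.0132 payoff=37.9268 vs cont=39.0338 → 39.0338 [wait]  node(3,2) S=112.3872 payoff=8.5528 vs cont=18.6930 → 18.6930 [wait]  node(3,3) S=152.1551 payoff=0.0000 vs cont=5.4427 → 5.4427 [wait]  ⇒ S*(3)=61.3166
t_2: node(2,0) S=71.3448 payoff=49.5952 vs cont=49.8999 → 49.8999 [wait]  node(2,1) S=96.5900 payoff=24.3500 vs cont=29.4627 → 29.4627 [wait]  node(2,2) S=130.7681 payoff=0.0000 vs cont=12.4700 → 12.4700 [wait]  ⇒ S*(2)=-
t_1: node(1,0) S=83.0132 payoff=37.9268 vs cont=40.2646 → 40.2646 [wait]  node(1,1) S=112.3872 payoff=8.5528 vs cont=21.4725 → 21.4725 [wait]  ⇒ S*(1)=-
t_0: node(0,0) S=96.5900 payoff=24.3500 vs cont=31.4148 → 31.4148 [wait]  ⇒ S*(0)=-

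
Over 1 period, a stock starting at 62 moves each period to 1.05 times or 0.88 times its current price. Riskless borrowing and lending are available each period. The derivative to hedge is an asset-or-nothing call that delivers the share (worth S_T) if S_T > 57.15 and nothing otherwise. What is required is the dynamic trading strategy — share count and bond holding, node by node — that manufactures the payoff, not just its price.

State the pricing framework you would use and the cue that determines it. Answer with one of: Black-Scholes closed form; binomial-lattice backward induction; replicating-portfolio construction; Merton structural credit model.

Key observation: the deliverable is the dynamic trading strategy on the 1-step tree (spot 62, moves 1.05 and 0.88), so the valuation must go through the node-by-node replicating-portfolio solve.

framework: replicating-portfolio construction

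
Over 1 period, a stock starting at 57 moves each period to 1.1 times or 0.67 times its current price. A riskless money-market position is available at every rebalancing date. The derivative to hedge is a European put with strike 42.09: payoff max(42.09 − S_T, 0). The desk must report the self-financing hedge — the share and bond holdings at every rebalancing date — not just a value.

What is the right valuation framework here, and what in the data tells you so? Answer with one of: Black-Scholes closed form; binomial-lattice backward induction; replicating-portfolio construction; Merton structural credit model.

Key observation: the mandate to exhibit the hedge at every date and state singles out the replicating-portfolio construction on the 1-period tree with factors 1.1 and 0.67 from 57.

framework: replicating-portfolio construction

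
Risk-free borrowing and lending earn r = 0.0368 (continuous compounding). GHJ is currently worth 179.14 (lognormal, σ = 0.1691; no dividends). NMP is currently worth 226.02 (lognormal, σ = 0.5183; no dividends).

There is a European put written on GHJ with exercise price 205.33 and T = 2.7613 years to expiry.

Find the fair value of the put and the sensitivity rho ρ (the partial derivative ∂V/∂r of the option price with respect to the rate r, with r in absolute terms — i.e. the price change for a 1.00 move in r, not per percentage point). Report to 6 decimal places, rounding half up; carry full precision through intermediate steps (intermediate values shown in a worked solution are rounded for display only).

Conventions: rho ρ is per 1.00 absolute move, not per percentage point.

price = 23.701155
ρ = -309.514045

σ√T = 0.1691·√2.7613 = 0.280996
d₁ = (ln(S/K) + (r+σ²/2)T) / (σ√T) = (ln(179.14/205.33) + (0.0368+0.1691²/2)·2.7613) / 0.280996 = (-0.136451 + 0.141095) / 0.280996 = 0.016529
d₂ = d₁ − σ√T = 0.016529 − 0.280996 = -0.264468
e^{−rT} = 0.903377
N(−d₁) = 0.493406,  N(−d₂) = 0.604290
Put price V = K·e^{−rT}·N(−d₂) − S·N(−d₁) = 112.089974 − 88.388819 = 23.701155
ρ = −K·T·e^{−rT}·N(−d₂) = -309.514045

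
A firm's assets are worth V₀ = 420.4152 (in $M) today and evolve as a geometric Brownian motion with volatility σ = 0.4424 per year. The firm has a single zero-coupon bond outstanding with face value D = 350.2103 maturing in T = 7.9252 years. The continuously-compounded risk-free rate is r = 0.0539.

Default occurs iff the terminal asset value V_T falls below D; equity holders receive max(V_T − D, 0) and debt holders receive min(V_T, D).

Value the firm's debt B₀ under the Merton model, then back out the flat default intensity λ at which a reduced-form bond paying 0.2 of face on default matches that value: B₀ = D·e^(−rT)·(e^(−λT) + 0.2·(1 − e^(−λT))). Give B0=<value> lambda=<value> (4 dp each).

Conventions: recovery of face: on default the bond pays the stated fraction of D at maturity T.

B0=158.0493 lambda=0.0614

Work the structural quantities from V₀ = 420.4152 against face 350.2103:
d₁ = [ln(V₀/D) + (r + σ²/2)T] / (σ√T)
   = [ln(420.4152/350.2103) + (0.0539 + 0.5·0.4424²)·7.9252] / (0.4424·√7.9252)
   = [0.182709 + 1.202719] / 1.245433 = 1.112407
d₂ = d₁ − σ√T = 1.112407 − 1.245433 = -0.133025
N(d₁) = 0.867018,  N(d₂) = 0.447087,  e^(−rT) = 0.652354
E₀ = V₀·N(d₁) − D·e^(−rT)·N(d₂)
   = 420.4152·0.867018 − 350.2103·0.652354·0.447087 = 262.365868
B₀ = V₀ − E₀ = 420.4152 − 262.365868 = 158.049332
e^(−λT) = (B₀·e^(rT)/D − 0.2)/(1 − 0.2) = (158.0493·1.532911/350.2103 − 0.2)/0.8 = 0.61474986
λ = −ln(0.61474986)/7.9252 = 0.061391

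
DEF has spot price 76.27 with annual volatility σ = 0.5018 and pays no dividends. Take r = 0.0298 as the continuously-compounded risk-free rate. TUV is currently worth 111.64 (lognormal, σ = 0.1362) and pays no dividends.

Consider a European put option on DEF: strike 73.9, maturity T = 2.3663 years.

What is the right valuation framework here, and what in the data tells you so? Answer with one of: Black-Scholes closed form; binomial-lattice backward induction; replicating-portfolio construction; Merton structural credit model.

framework: Black-Scholes closed form

Key observation: a European-exercise option on DEF struck at 73.9 — a GBM underlying with constant parameters — admits an analytic price: the data contain no early exercise, no discrete tree, no debt structure.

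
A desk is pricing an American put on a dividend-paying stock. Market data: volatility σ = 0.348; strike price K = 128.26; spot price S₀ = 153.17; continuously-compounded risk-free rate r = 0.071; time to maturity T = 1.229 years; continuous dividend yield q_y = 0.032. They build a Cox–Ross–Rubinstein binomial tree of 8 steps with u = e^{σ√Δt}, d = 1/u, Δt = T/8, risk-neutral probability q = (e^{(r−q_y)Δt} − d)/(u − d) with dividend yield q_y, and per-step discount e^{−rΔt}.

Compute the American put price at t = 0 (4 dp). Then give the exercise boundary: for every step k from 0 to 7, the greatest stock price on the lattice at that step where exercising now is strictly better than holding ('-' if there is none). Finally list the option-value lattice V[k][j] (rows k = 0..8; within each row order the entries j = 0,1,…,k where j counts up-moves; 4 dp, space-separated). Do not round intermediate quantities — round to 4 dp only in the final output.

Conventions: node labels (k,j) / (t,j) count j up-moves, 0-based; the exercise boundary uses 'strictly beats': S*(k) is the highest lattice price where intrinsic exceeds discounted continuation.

price = 9.5132
boundary = - - - - 88.7616 77.4440 88.7616 101.7331
tree:
9.5132
14.1982 4.8100
20.6373 7.7592 1.8227
29.0777 12.2426 3.2280 0.3888
39.4984 18.7943 5.6415 0.7676 0.0000
50.8160 27.8677 9.6937 1.5153 0.0000 0.0000
60.6905 39.4984 16.2871 2.9916 0.0000 0.0000 0.0000
69.3060 50.8160 26.5269 5.9060 0.0000 0.0000 0.0000 0.0000
76.8229 60.6905 39.4984 11.6598 0.0000 0.0000 0.0000 0.0000 0.0000

Δt=0.15363, u=1.14614, d=0.87249, q=0.48791, disc=e^(-rΔt)=0.98915
k=8 terminal: V=max(K-S,0) → 76.8229 60.6905 39.4984 11.6598 0.0000 0.0000 0.0000 0.0000 0.0000
k=7: j=0 S=58.9540 intr=69.3060 cont=68.2037 V=69.3060[EX]; j=1 S=77.4440 intr=50.8160 cont=49.8044 V=50.8160[EX]; j=2 S=101.7331 intr=26.5269 cont=25.6345 V=26.5269[EX]; j=3 S=133.6400 intr=0.0000 cont=5.9060 V=5.9060[hold]; j=4 S=175.5541 intr=0.0000 cont=0.0000 V=0.0000[hold]; j=5 S=230.6138 intr=0.0000 cont=0.0000 V=0.0000[hold]; j=6 S=302.9421 intr=0.0000 cont=0.0000 V=0.0000[hold]; j=7 S=397.9551 intr=0.0000 cont=0.0000 V=0.0000[hold]  S*(7)=101.7331
k=6: j=0 S=67.5695 intr=60.6905 cont=59.6305 V=60.6905[EX]; j=1 S=88.7616 intr=39.4984 cont=38.5423 V=39.4984[EX]; j=2 S=116.6002 intr=11.6598 cont=16.2871 V=16.2871[hold]; j=3 S=153.1700 intr=0.0000 cont=2.9916 V=2.9916[hold]; j=4 S=201.2093 intr=0.0000 cont=0.0000 V=0.0000[hold]; j=5 S=264.3154 intr=0.0000 cont=0.0000 V=0.0000[hold]; j=6 S=347.2137 intr=0.0000 cont=0.0000 V=0.0000[hold]  S*(6)=88.7616
k=5: j=0 S=77.4440 intr=50.8160 cont=49.8044 V=50.8160[EX]; j=1 S=101.7331 intr=26.5269 cont=27.8677 V=27.8677[hold]; j=2 S=133.6400 intr=0.0000 cont=9.6937 V=9.6937[hold]; j=3 S=175.5541 intr=0.0000 cont=1.5153 V=1.5153[hold]; j=4 S=230.6138 intr=0.0000 cont=0.0000 V=0.0000[hold]; j=5 S=302.9421 intr=0.0000 cont=0.0000 V=0.0000[hold]  S*(5)=77.4440
k=4: j=0 S=88.7616 intr=39.4984 cont=39.1894 V=39.4984[EX]; j=1 S=116.6002 intr=11.6598 cont=18.7943 V=18.7943[hold]; j=2 S=153.1700 intr=0.0000 cont=5.6415 V=5.6415[hold]; j=3 S=201.2093 intr=0.0000 cont=0.7676 V=0.7676[hold]; j=4 S=264.3154 intr=0.0000 cont=0.0000 V=0.0000[hold]  S*(4)=88.7616
k=3: j=0 S=101.7331 intr=26.5269 cont=29.0777 V=29.0777[hold]; j=1 S=133.6400 intr=0.0000 cont=12.2426 V=12.2426[hold]; j=2 S=175.5541 intr=0.0000 cont=3.2280 V=3.2280[hold]; j=3 S=230.6138 intr=0.0000 cont=0.3888 V=0.3888[hold]  S*(3)=-
k=2: j=0 S=116.6002 intr=11.6598 cont=20.6373 V=20.6373[hold]; j=1 S=153.1700 intr=0.0000 cont=7.7592 V=7.7592[hold]; j=2 S=201.2093 intr=0.0000 cont=1.8227 V=1.8227[hold]  S*(2)=-
k=1: j=0 S=133.6400 intr=0.0000 cont=14.1982 V=14.1982[hold]; j=1 S=175.5541 intr=0.0000 cont=4.8100 V=4.8100[hold]  S*(1)=-
k=0: j=0 S=153.1700 intr=0.0000 cont=9.5132 V=9.5132[hold]  S*(0)=-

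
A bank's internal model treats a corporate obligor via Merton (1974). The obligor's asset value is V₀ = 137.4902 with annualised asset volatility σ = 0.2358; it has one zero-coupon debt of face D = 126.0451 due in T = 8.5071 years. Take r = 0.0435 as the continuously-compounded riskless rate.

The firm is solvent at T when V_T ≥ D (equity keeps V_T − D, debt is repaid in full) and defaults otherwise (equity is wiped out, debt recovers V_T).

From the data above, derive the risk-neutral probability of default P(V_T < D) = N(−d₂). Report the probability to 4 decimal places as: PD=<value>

PD=0.3743

Work the structural quantities from V₀ = 137.4902 against face 126.0451:
d₁ = [ln(V₀/D) + (r + σ²/2)T] / (σ√T)
   = [ln(137.4902/126.0451) + (0.0435 + 0.5·0.2358²)·8.5071] / (0.2358·√8.5071)
   = [0.086913 + 0.606563] / 0.687756 = 1.008317
d₂ = d₁ − σ√T = 1.008317 − 0.687756 = 0.320560
risk-neutral PD = N(−d₂) = N(-0.320560) = 0.374272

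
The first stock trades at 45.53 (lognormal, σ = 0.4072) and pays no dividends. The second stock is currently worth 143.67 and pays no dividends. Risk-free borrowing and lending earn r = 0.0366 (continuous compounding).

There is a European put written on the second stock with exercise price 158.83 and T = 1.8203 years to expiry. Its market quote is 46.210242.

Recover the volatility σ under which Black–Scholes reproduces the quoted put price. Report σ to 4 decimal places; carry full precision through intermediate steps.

At σ = 0.5694 the Black–Scholes value reproduces the quote:
σ√T = 0.5694·√1.8203 = 0.768226
d₁ = (ln(S/K) + (r+σ²/2)T) / (σ√T) = (ln(143.67/158.83) + (0.0366+0.5694²/2)·1.8203) / 0.768226 = (-0.100315 + 0.361709) / 0.768226 = 0.340255
d₂ = d₁ − σ√T = 0.340255 − 0.768226 = -0.427970
e^{−rT} = 0.935548
N(−d₁) = 0.366832,  N(−d₂) = 0.665664
V = K·e^{−rT}·N(−d₂) − S·N(−d₁) = 98.913007 − 52.702765 = 46.210242 (the quoted price), and the Black–Scholes price is strictly increasing in σ, so σ is unique

sigma = 0.5694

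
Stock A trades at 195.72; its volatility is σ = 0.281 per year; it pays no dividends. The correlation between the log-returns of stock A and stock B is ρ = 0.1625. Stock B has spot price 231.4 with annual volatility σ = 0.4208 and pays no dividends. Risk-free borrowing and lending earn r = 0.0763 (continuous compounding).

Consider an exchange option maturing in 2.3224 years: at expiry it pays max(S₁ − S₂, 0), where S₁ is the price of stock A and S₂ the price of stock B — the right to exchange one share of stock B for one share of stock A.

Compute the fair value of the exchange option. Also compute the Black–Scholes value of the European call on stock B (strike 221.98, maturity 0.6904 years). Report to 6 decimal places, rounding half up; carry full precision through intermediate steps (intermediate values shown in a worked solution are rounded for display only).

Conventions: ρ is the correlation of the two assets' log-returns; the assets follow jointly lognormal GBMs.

exchange price = 43.040691
price(stock B call K=221.98) = 42.170149

σ_eff = √(σ₁² + σ₂² − 2ρσ₁σ₂) = √(0.281² + 0.4208² − 2·0.1625·0.281·0.4208) = 0.466481
d₁ = (ln(S₁/S₂) + (q₂ − q₁ + σ_eff²/2)T) / (σ_eff√T) = (ln(195.72/231.4) + (0.0 − 0.0 + 0.108802)·2.3224) / 0.710889 = 0.119877
d₂ = d₁ − σ_eff√T = 0.119877 − 0.710889 = -0.591013
N(d₁) = 0.547710,  N(d₂) = 0.277256
V = S₁·e^{−q₁T}·N(d₁) − S₂·e^{−q₂T}·N(d₂) = 107.197725 − 64.157033 = 43.040691
[vanilla: stock B call K=221.98]
σ√T = 0.4208·√0.6904 = 0.349644
d₁ = (ln(S/K) + (r+σ²/2)T) / (σ√T) = (ln(231.4/221.98) + (0.0763+0.4208²/2)·0.6904) / 0.349644 = (0.041561 + 0.113803) / 0.349644 = 0.444348
d₂ = d₁ − σ√T = 0.444348 − 0.349644 = 0.094704
e^{−rT} = 0.948686
N(d₁) = 0.671604,  N(d₂) = 0.537725
price = S·N(d₁) − K·e^{−rT}·N(d₂) = 155.409256 − 113.239107 = 42.170149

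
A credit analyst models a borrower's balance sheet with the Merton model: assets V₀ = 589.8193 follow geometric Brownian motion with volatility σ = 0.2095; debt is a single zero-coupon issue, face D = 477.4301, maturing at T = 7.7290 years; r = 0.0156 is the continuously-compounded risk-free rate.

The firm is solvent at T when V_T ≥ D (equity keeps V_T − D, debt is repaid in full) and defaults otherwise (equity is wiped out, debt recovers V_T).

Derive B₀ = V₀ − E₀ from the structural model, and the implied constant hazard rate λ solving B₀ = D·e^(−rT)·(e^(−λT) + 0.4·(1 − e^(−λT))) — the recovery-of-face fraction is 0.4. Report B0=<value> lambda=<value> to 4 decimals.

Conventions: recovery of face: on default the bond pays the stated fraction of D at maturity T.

Work the structural quantities from V₀ = 589.8193 against face 477.4301:
d₁ = [ln(V₀/D) + (r + σ²/2)T] / (σ√T)
   = [ln(589.8193/477.4301) + (0.0156 + 0.5·0.2095²)·7.7290] / (0.2095·√7.7290)
   = [0.211398 + 0.290186] / 0.582433 = 0.861189
d₂ = d₁ − σ√T = 0.861189 − 0.582433 = 0.278757
N(d₁) = 0.805433,  N(d₂) = 0.609784,  e^(−rT) = 0.886413
E₀ = V₀·N(d₁) − D·e^(−rT)·N(d₂)
   = 589.8193·0.805433 − 477.4301·0.886413·0.609784 = 216.999182
B₀ = V₀ − E₀ = 589.8193 − 216.999182 = 372.820118
e^(−λT) = (B₀·e^(rT)/D − 0.4)/(1 − 0.4) = (372.8201·1.128142/477.4301 − 0.4)/0.6 = 0.80159074
λ = −ln(0.80159074)/7.7290 = 0.028614

B0=372.8201 lambda=0.0286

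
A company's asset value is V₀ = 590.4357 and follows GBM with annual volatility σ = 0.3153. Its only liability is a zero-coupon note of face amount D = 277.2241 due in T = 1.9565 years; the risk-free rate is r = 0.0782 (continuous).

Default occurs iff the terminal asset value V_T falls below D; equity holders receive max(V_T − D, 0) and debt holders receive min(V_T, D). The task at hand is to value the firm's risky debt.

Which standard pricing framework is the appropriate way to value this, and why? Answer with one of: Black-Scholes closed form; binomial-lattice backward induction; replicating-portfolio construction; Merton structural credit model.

Key observation: a levered firm with one bullet debt due at 1.9565 years is the canonical structural-credit setup: equity is a call on the firm's assets struck at the face value.

framework: Merton structural credit model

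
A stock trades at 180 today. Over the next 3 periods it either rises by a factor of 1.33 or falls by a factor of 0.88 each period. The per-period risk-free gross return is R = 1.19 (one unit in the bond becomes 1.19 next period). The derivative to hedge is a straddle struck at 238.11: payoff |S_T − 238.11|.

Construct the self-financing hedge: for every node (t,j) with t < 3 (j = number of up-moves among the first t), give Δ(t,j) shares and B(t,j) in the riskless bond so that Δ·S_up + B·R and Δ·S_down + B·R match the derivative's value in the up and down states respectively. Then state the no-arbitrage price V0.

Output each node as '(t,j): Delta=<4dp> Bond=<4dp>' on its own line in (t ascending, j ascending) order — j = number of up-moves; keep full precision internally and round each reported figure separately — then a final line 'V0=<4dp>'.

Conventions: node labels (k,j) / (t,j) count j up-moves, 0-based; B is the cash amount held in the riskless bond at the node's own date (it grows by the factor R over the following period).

(0,0): Delta=0.5001 Bond=-34.6797
(1,0): Delta=-0.3164 Bond=88.0749
(1,1): Delta=0.7441 Bond=-99.6821
(2,0): Delta=-1.0000 Bond=200.0924
(2,1): Delta=-0.1122 Bond=61.7779
(2,2): Delta=1.0000 Bond=-200.0924
V0=55.3433

The replicating-portfolio and risk-neutral prices coincide; use p* = (1.19−0.88)/(1.33−0.88) = 0.6889 for the latter.
Terminal payoffs: V(3,0)=115.4450, V(3,1)=52.7186, V(3,2)=42.0838, V(3,3)=185.3647
(2,0): S=139.3920. Δ = (V_up−V_dn)/(S_up−S_dn) = (52.7186−115.4450)/(185.3914−122.6650) = -1.0000. V = [p*·52.7186 + (1−p*)·115.4450]/1.19 = 60.7004. B = V − Δ·S = 200.0924.
(2,1): S=210.6720. Δ = (V_up−V_dn)/(S_up−S_dn) = (42.0838−52.7186)/(280.1938−185.3914) = -0.1122. V = [p*·42.0838 + (1−p*)·52.7186]/1.19 = 38.1449. B = V − Δ·S = 61.7779.
(2,2): S=318.4020. Δ = (V_up−V_dn)/(S_up−S_dn) = (185.3647−42.0838)/(423.4747−280.1938) = 1.0000. V = [p*·185.3647 + (1−p*)·42.0838]/1.19 = 118.3096. B = V − Δ·S = -200.0924.
(1,0): S=158.4000. Δ = (V_up−V_dn)/(S_up−S_dn) = (38.1449−60.7004)/(210.6720−139.3920) = -0.3164. V = [p*·38.1449 + (1−p*)·60.7004]/1.19 = 37.9514. B = V − Δ·S = 88.0749.
(1,1): S=239.4000. Δ = (V_up−V_dn)/(S_up−S_dn) = (118.3096−38.1449)/(318.4020−210.6720) = 0.7441. V = [p*·118.3096 + (1−p*)·38.1449]/1.19 = 78.4617. B = V − Δ·S = -99.6821.
(0,0): S=180.0000. Δ = (V_up−V_dn)/(S_up−S_dn) = (78.4617−37.9514)/(239.4000−158.4000) = 0.5001. V = [p*·78.4617 + (1−p*)·37.9514]/1.19 = 55.3433. B = V − Δ·S = -34.6797.
Verification: the root portfolio costs Δ(0,0)·S0 + B(0,0) = 55.3433, matching V0.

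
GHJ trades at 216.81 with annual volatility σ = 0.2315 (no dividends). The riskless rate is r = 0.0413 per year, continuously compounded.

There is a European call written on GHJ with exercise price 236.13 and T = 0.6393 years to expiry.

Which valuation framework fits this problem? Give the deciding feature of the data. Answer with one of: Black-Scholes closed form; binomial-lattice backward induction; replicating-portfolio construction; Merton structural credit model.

Key observation: with GHJ following a GBM at constant σ and r, the European call struck at 236.13 prices in closed form — nothing here needs a stepwise model or a balance sheet.

framework: Black-Scholes closed form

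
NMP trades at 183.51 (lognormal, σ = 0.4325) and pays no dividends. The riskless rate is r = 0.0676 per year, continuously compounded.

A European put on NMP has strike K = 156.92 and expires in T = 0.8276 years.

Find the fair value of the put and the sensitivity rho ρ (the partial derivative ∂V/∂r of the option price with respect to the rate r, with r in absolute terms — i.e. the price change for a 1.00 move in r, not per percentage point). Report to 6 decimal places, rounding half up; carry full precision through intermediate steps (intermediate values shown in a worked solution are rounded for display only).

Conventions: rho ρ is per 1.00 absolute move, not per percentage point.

price = 11.937408
ρ = -44.906481

σ√T = 0.4325·√0.8276 = 0.393456
d₁ = (ln(S/K) + (r+σ²/2)T) / (σ√T) = (ln(183.51/156.92) + (0.0676+0.4325²/2)·0.8276) / 0.393456 = (0.156533 + 0.133350) / 0.393456 = 0.736760
d₂ = d₁ − σ√T = 0.736760 − 0.393456 = 0.343304
e^{−rT} = 0.945590
N(−d₁) = 0.230634,  N(−d₂) = 0.365685
Put price V = K·e^{−rT}·N(−d₂) − S·N(−d₁) = 54.261094 − 42.323686 = 11.937408
ρ = −K·T·e^{−rT}·N(−d₂) = -44.906481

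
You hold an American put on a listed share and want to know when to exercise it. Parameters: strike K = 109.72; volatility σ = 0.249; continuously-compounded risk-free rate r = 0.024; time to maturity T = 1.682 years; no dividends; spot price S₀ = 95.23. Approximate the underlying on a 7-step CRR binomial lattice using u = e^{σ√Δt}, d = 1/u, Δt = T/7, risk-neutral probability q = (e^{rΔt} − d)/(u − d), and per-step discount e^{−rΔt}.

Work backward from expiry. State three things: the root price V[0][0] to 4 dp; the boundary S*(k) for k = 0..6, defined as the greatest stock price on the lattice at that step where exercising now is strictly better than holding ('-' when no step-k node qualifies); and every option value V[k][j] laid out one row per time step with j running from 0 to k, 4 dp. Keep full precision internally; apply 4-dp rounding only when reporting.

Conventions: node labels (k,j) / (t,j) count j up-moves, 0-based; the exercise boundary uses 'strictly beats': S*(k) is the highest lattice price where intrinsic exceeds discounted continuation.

price = 19.4244
boundary = - - 74.6030 66.0309 74.6030 84.2879 95.2300
tree:
19.4244
26.6006 12.2769
35.1170 18.1597 6.3748
43.6891 25.8623 10.4564 2.2547
51.2762 35.1170 16.6540 4.2094 0.2722
57.9915 43.6891 25.4321 7.8276 0.5402 0.0000
63.9352 51.2762 35.1170 14.4900 1.0720 0.0000 0.0000
69.1960 57.9915 43.6891 25.4321 2.1274 0.0000 0.0000 0.0000

params: Δt=0.24029 u=1.12982 d=0.88510 q=0.49316 e^(-rΔt)=0.99425
t_7 payoffs: 69.1960 57.9915 43.6891 25.4321 2.1274 0.0000 0.0000 0.0000
t_6: node(6,0) S=45.7848 payoff=63.9352 vs cont=63.3043 → 63.9352 [stop]  node(6,1) S=58.4438 payoff=51.2762 vs cont=50.6452 → 51.2762 [stop]  node(6,2) S=74.6030 payoff=35.1170 vs cont=34.4861 → 35.1170 [stop]  node(6,3) S=95.2300 payoff=14.4900 vs cont=13.8591 → 14.4900 [stop]  node(6,4) S=121.5602 payoff=0.0000 vs cont=1.0720 → 1.0720 [wait]  node(6,5) S=155.1704 payoff=0.0000 vs cont=0.0000 → 0.0000 [wait]  node(6,6) S=198.0735 payoff=0.0000 vs cont=0.0000 → 0.0000 [wait]  ⇒ S*(6)=95.2300
t_5: node(5,0) S=51.7285 payoff=57.9915 vs cont=57.3606 → 57.9915 [stop]  node(5,1) S=66.0309 payoff=43.6891 vs cont=43.0581 → 43.6891 [stop]  node(5,2) S=84.2879 payoff=25.4321 vs cont=24.8012 → 25.4321 [stop]  node(5,3) S=107.5926 payoff=2.1274 vs cont=7.8276 → 7.8276 [wait]  node(5,4) S=137.3410 payoff=0.0000 vs cont=0.5402 → 0.5402 [wait]  node(5,5) S=175.3144 payoff=0.0000 vs cont=0.0000 → 0.0000 [wait]  ⇒ S*(5)=84.2879
t_4: node(4,0) S=58.4438 payoff=51.2762 vs cont=50.6452 → 51.2762 [stop]  node(4,1) S=74.6030 payoff=35.1170 vs cont=34.4861 → 35.1170 [stop]  node(4,2) S=95.2300 payoff=14.4900 vs cont=16.6540 → 16.6540 [wait]  node(4,3) S=121.5602 payoff=0.0000 vs cont=4.2094 → 4.2094 [wait]  node(4,4) S=155.1704 payoff=0.0000 vs cont=0.2722 → 0.2722 [wait]  ⇒ S*(4)=74.6030
t_3: node(3,0) S=66.0309 payoff=43.6891 vs cont=43.0581 → 43.6891 [stop]  node(3,1) S=84.2879 payoff=25.4321 vs cont=25.8623 → 25.8623 [wait]  node(3,2) S=107.5926 payoff=2.1274 vs cont=10.4564 → 10.4564 [wait]  node(3,3) S=137.3410 payoff=0.0000 vs cont=2.2547 → 2.2547 [wait]  ⇒ S*(3)=66.0309
t_2: node(2,0) S=74.6030 payoff=35.1170 vs cont=34.6970 → 35.1170 [stop]  node(2,1) S=95.2300 payoff=14.4900 vs cont=18.1597 → 18.1597 [wait]  node(2,2) S=121.5602 payoff=0.0000 vs cont=6.3748 → 6.3748 [wait]  ⇒ S*(2)=74.6030
t_1: node(1,0) S=84.2879 payoff=25.4321 vs cont=26.6006 → 26.6006 [wait]  node(1,1) S=107.5926 payoff=2.1274 vs cont=12.2769 → 12.2769 [wait]  ⇒ S*(1)=-
t_0: node(0,0) S=95.2300 payoff=14.4900 vs cont=19.4244 → 19.4244 [wait]  ⇒ S*(0)=-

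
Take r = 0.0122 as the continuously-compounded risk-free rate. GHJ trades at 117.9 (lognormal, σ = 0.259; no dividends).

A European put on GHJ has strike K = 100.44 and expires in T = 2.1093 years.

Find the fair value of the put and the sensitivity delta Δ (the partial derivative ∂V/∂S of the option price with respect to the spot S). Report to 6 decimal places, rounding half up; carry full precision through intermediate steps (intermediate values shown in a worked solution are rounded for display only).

price = 7.989716
Δ = -0.247436

σ√T = 0.259·√2.1093 = 0.376157
d₁ = (ln(S/K) + (r+σ²/2)T) / (σ√T) = (ln(117.9/100.44) + (0.0122+0.259²/2)·2.1093) / 0.376157 = (0.160276 + 0.096480) / 0.376157 = 0.682579
d₂ = d₁ − σ√T = 0.682579 − 0.376157 = 0.306422
e^{−rT} = 0.974595
N(−d₁) = 0.247436,  N(−d₂) = 0.379642
Put price V = K·e^{−rT}·N(−d₂) − S·N(−d₁) = 37.162477 − 29.172761 = 7.989716
Δ = −N(−d₁) = -0.247436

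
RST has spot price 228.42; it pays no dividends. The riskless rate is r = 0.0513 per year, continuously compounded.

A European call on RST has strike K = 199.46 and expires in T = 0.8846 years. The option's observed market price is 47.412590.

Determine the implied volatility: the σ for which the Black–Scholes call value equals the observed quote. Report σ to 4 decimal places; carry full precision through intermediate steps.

At σ = 0.3059 the Black–Scholes value reproduces the quote:
σ√T = 0.3059·√0.8846 = 0.287709
d₁ = (ln(S/K) + (r+σ²/2)T) / (σ√T) = (ln(228.42/199.46) + (0.0513+0.3059²/2)·0.8846) / 0.287709 = (0.135572 + 0.086768) / 0.287709 = 0.772797
d₂ = d₁ − σ√T = 0.772797 − 0.287709 = 0.485089
e^{−rT} = 0.955634
N(d₁) = 0.780179,  N(d₂) = 0.686193
V = S·N(d₁) − K·e^{−rT}·N(d₂) = 178.208438 − 130.795849 = 47.412590 (equal to the quote); since ∂V/∂σ > 0 for all σ, the implied volatility is unique

sigma = 0.3059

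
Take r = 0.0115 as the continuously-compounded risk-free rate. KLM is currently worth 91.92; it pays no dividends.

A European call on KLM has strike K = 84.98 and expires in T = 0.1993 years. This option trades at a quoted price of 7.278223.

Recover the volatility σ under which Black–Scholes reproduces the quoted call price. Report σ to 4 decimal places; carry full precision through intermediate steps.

sigma = 0.1215

At σ = 0.1215 the Black–Scholes value reproduces the quote:
σ√T = 0.1215·√0.1993 = 0.054241
d₁ = (ln(S/K) + (r+σ²/2)T) / (σ√T) = (ln(91.92/84.98) + (0.0115+0.1215²/2)·0.1993) / 0.054241 = (0.078503 + 0.003763) / 0.054241 = 1.516662
d₂ = d₁ − σ√T = 1.516662 − 0.054241 = 1.462421
e^{−rT} = 0.997711
N(d₁) = 0.935324,  N(d₂) = 0.928187
V = S·N(d₁) − K·e^{−rT}·N(d₂) = 85.974984 − 78.696761 = 7.278223 (matching the quote); vega is positive throughout, so no other σ reproduces this price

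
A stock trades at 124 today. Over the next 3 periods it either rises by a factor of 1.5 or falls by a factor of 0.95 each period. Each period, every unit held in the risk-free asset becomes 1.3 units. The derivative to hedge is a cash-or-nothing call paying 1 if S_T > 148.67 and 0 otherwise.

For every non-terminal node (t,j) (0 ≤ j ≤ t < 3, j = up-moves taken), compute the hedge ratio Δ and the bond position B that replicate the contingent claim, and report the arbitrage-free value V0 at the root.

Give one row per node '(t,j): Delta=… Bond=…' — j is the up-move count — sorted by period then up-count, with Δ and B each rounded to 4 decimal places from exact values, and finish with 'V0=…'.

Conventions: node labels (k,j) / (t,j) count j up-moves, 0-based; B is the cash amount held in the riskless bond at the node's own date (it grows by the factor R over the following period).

(0,0): Delta=0.0011 Bond=0.2910
(1,0): Delta=0.0043 Bond=0.0049
(1,1): Delta=0.0000 Bond=0.5917
(2,0): Delta=0.0162 Bond=-1.3287
(2,1): Delta=0.0000 Bond=0.7692
(2,2): Delta=0.0000 Bond=0.7692
V0=0.4333

Under the risk-neutral measure, an up-move has probability p* = (R−d)/(u−d) = 0.6364 and values discount at R = 1.3.
Payoffs at expiry: V(3,0)=0.0000, V(3,1)=1.0000, V(3,2)=1.0000, V(3,3)=1.0000
Node (2,0) S=111.9100: V=(p*·1.0000+(1−p*)·0.0000)/1.3=0.4895; Δ=(1.0000−0.0000)/(167.8650−106.3145)=0.0162; B=V−Δ·S=-1.3287
Node (2,1) S=176.7000: V=(p*·1.0000+(1−p*)·1.0000)/1.3=0.7692; Δ=(1.0000−1.0000)/(265.0500−167.8650)=0.0000; B=V−Δ·S=0.7692
Node (2,2) S=279.0000: V=(p*·1.0000+(1−p*)·1.0000)/1.3=0.7692; Δ=(1.0000−1.0000)/(418.5000−265.0500)=0.0000; B=V−Δ·S=0.7692
Node (1,0) S=117.8000: V=(p*·0.7692+(1−p*)·0.4895)/1.3=0.5135; Δ=(0.7692−0.4895)/(176.7000−111.9100)=0.0043; B=V−Δ·S=0.0049
Node (1,1) S=186.0000: V=(p*·0.7692+(1−p*)·0.7692)/1.3=0.5917; Δ=(0.7692−0.7692)/(279.0000−176.7000)=0.0000; B=V−Δ·S=0.5917
Node (0,0) S=124.0000: V=(p*·0.5917+(1−p*)·0.5135)/1.3=0.4333; Δ=(0.5917−0.5135)/(186.0000−117.8000)=0.0011; B=V−Δ·S=0.2910
Sanity check at the root: Δ(0,0)·S0 + B(0,0) reproduces V0 = 0.4333.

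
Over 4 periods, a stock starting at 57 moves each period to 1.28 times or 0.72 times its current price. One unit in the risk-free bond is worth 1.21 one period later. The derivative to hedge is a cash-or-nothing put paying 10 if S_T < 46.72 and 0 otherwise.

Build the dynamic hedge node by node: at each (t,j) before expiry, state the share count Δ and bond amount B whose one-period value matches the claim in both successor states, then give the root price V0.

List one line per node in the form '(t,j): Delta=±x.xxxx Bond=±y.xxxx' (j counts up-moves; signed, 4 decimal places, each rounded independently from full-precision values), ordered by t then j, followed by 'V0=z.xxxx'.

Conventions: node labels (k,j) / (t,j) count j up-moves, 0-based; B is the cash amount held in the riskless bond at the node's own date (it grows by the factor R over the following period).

Since d<R<u, set p* = (R−d)/(u−d) = 0.8750; price each node as the discounted p*-expectation of its children.
Terminal payoffs: V(4,0)=10.0000, V(4,1)=10.0000, V(4,2)=0.0000, V(4,3)=0.0000, V(4,4)=0.0000
  t=3,j=0: stock 21.2751 → up 27.2322 (V=10.0000), down 15.3181 (V=10.0000). Price 8.2645; hedge Δ=0.0000, bond B=8.2645.
  t=3,j=1: stock 37.8225 → up 48.4128 (V=0.0000), down 27.2322 (V=10.0000). Price 1.0331; hedge Δ=-0.4721, bond B=18.8902.
  t=3,j=2: stock 67.2399 → up 86.0671 (V=0.0000), down 48.4128 (V=0.0000). Price 0.0000; hedge Δ=0.0000, bond B=0.0000.
  t=3,j=3: stock 119.5377 → up 153.0082 (V=0.0000), down 86.0671 (V=0.0000). Price 0.0000; hedge Δ=0.0000, bond B=0.0000.
  t=2,j=0: stock 29.5488 → up 37.8225 (V=1.0331), down 21.2751 (V=8.2645). Price 1.6008; hedge Δ=-0.4370, bond B=14.5140.
  t=2,j=1: stock 52.5312 → up 67.2399 (V=0.0000), down 37.8225 (V=1.0331). Price 0.1067; hedge Δ=-0.0351, bond B=1.9515.
  t=2,j=2: stock 93.3888 → up 119.5377 (V=0.0000), down 67.2399 (V=0.0000). Price 0.0000; hedge Δ=0.0000, bond B=0.0000.
  t=1,j=0: stock 41.0400 → up 52.5312 (V=0.1067), down 29.5488 (V=1.6008). Price 0.2425; hedge Δ=-0.0650, bond B=2.9106.
  t=1,j=1: stock 72.9600 → up 93.3888 (V=0.0000), down 52.5312 (V=0.1067). Price 0.0110; hedge Δ=-0.0026, bond B=0.2016.
  t=0,j=0: stock 57.0000 → up 72.9600 (V=0.0110), down 41.0400 (V=0.2425). Price 0.0330; hedge Δ=-0.0073, bond B=0.4465.
Verification: the root portfolio costs Δ(0,0)·S0 + B(0,0) = 0.0330, matching V0.

(0,0): Delta=-0.0073 Bond=0.4465
(1,0): Delta=-0.0650 Bond=2.9106
(1,1): Delta=-0.0026 Bond=0.2016
(2,0): Delta=-0.4370 Bond=14.5140
(2,1): Delta=-0.0351 Bond=1.9515
(2,2): Delta=0.0000 Bond=0.0000
(3,0): Delta=0.0000 Bond=8.2645
(3,1): Delta=-0.4721 Bond=18.8902
(3,2): Delta=0.0000 Bond=0.0000
(3,3): Delta=0.0000 Bond=0.0000
V0=0.0330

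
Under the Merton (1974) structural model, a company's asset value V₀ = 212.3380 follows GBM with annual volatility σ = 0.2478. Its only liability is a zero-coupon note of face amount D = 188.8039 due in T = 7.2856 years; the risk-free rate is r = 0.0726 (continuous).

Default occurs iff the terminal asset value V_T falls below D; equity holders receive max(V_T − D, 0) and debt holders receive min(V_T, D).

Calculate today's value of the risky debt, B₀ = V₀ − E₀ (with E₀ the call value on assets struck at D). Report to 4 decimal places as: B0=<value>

Work the structural quantities from V₀ = 212.3380 against face 188.8039:
d₁ = [ln(V₀/D) + (r + σ²/2)T] / (σ√T)
   = [ln(212.3380/188.8039) + (0.0726 + 0.5·0.2478²)·7.2856] / (0.2478·√7.2856)
   = [0.117470 + 0.752620] / 0.668858 = 1.300860
d₂ = d₁ − σ√T = 1.300860 − 0.668858 = 0.632002
N(d₁) = 0.903347,  N(d₂) = 0.736307,  e^(−rT) = 0.589232
E₀ = V₀·N(d₁) − D·e^(−rT)·N(d₂)
   = 212.3380·0.903347 − 188.8039·0.589232·0.736307 = 109.901136
B₀ = V₀ − E₀ = 212.3380 − 109.901136 = 102.436864

B0=102.4369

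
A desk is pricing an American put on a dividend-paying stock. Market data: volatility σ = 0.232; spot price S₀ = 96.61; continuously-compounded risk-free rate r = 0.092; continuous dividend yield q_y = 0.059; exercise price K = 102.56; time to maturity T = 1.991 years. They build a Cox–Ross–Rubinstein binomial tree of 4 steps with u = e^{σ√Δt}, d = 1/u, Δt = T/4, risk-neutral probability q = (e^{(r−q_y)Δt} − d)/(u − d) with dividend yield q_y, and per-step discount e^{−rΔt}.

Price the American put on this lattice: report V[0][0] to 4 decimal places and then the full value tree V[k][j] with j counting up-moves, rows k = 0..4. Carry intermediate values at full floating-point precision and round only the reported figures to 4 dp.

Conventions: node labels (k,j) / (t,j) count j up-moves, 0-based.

params: Δt=0.49775 u=1.17784 d=0.84901 q=0.50954 e^(-rΔt)=0.95524
t_4 payoffs: 52.3625 32.9211 5.9500 0.0000 0.0000
k=3: node(3,0) S=59.1244 payoff=43.4356 vs cont=40.5560 → 43.4356 [stop]  node(3,1) S=82.0233 payoff=20.5367 vs cont=18.3199 → 20.5367 [stop]  node(3,2) S=113.7908 payoff=0.0000 vs cont=2.7876 → 2.7876 [wait]  node(3,3) S=157.8618 payoff=0.0000 vs cont=0.0000 → 0.0000 [wait]
k=2: node(2,0) S=69.6389 payoff=32.9211 vs cont=30.3458 → 32.9211 [stop]  node(2,1) S=96.6100 payoff=5.9500 vs cont=10.9785 → 10.9785 [wait]  node(2,2) S=134.0269 payoff=0.0000 vs cont=1.3060 → 1.3060 [wait]
k=1: node(1,0) S=82.0233 payoff=20.5367 vs cont=20.7674 → 20.7674 [wait]  node(1,1) S=113.7908 payoff=0.0000 vs cont=5.7792 → 5.7792 [wait]
k=0: node(0,0) S=96.6100 payoff=5.9500 vs cont=12.5426 → 12.5426 [wait]

price = 12.5426
tree:
12.5426
20.7674 5.7792
32.9211 10.9785 1.3060
43.4356 20.5367 2.7876 0.0000
52.3625 32.9211 5.9500 0.0000 0.0000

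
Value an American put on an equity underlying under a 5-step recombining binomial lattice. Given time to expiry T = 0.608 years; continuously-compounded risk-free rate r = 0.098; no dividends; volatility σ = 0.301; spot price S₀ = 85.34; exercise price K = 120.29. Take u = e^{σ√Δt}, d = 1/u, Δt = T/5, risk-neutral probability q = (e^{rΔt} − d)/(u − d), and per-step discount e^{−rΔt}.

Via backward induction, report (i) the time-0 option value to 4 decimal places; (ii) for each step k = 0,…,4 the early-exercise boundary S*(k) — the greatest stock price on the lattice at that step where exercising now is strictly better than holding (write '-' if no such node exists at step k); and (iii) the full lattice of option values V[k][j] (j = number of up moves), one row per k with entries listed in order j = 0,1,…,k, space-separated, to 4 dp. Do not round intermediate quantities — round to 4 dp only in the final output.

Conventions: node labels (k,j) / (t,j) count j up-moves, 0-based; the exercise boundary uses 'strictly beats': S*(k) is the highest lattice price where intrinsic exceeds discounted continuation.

params: Δt=0.12160 u=1.11067 d=0.90036 q=0.53079 e^(-rΔt)=0.98815
t_5 payoffs: 69.7971 58.0028 43.4534 25.5055 3.3653 0.0000
t_4: node(4,0) S=56.0808 payoff=64.2092 vs cont=62.7842 → 64.2092 [stop]  node(4,1) S=69.1805 payoff=51.1095 vs cont=49.6846 → 51.1095 [stop]  node(4,2) S=85.3400 payoff=34.9500 vs cont=33.5250 → 34.9500 [stop]  node(4,3) S=105.2741 payoff=15.0159 vs cont=13.5909 → 15.0159 [stop]  node(4,4) S=129.8646 payoff=0.0000 vs cont=1.5603 → 1.5603 [wait]  ⇒ S*(4)=105.2741
t_3: node(3,0) S=62.2872 payoff=58.0028 vs cont=56.5778 → 58.0028 [stop]  node(3,1) S=76.8366 payoff=43.4534 vs cont=42.0284 → 43.4534 [stop]  node(3,2) S=94.7845 payoff=25.5055 vs cont=24.0806 → 25.5055 [stop]  node(3,3) S=116.9247 payoff=3.3653 vs cont=7.7806 → 7.7806 [wait]  ⇒ S*(3)=94.7845
t_2: node(2,0) S=69.1805 payoff=51.1095 vs cont=49.6846 → 51.1095 [stop]  node(2,1) S=85.3400 payoff=34.9500 vs cont=33.5250 → 34.9500 [stop]  node(2,2) S=105.2741 payoff=15.0159 vs cont=15.9067 → 15.9067 [wait]  ⇒ S*(2)=85.3400
t_1: node(1,0) S=76.8366 payoff=43.4534 vs cont=42.0284 → 43.4534 [stop]  node(1,1) S=94.7845 payoff=25.5055 vs cont=24.5478 → 25.5055 [stop]  ⇒ S*(1)=94.7845
t_0: node(0,0) S=85.3400 payoff=34.9500 vs cont=33.5250 → 34.9500 [stop]  ⇒ S*(0)=85.3400

price = 34.9500
boundary = 85.3400 94.7845 85.3400 94.7845 105.2741
tree:
34.9500
43.4534 25.5055
51.1095 34.9500 15.9067
58.0028 43.4534 25.5055 7.7806
64.2092 51.1095 34.9500 15.0159 1.5603
69.7971 58.0028 43.4534 25.5055 3.3653 0.0000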